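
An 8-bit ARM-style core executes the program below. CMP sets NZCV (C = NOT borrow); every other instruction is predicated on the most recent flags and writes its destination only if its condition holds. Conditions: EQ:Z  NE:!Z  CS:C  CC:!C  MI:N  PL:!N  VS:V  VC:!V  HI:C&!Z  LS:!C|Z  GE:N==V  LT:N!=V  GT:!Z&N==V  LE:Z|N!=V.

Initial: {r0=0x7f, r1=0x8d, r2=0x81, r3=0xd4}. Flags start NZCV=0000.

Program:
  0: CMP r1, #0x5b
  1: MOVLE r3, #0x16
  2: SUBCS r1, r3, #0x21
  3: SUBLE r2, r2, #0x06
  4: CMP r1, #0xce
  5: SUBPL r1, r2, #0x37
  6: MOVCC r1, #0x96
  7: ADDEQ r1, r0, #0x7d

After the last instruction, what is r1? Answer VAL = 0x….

0: ✓ CMP  NZCV=0011
1: ✓ MOVLE  r3←0x16
2: ✓ SUBCS  r1←0xf5
3: ✓ SUBLE  r2←0x7b
4: ✓ CMP  NZCV=0010
5: ✓ SUBPL  r1←0x44
6: · MOVCC
7: · ADDEQ

VAL = 0x44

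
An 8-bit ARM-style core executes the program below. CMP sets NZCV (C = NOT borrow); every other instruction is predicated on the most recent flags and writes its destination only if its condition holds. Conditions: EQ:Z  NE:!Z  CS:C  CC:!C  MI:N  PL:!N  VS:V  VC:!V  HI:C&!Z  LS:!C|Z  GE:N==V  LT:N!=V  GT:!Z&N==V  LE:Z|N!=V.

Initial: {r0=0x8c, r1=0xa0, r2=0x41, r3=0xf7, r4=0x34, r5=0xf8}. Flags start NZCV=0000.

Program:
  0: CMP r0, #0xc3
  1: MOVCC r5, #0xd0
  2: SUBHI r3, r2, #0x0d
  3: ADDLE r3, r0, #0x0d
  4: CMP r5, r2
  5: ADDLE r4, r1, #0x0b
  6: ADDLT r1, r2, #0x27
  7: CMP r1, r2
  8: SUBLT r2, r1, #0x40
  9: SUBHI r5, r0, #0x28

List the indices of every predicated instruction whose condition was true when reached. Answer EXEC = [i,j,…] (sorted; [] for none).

EXEC = [1,3,5,6,9]

[0] flags=1000 → (cmp)
[1] flags=1000 CC?T → r5=0xd0
[2] flags=1000 HI?F → skip
[3] flags=1000 LE?T → r3=0x99
[4] flags=1010 → (cmp)
[5] flags=1010 LE?T → r4=0xab
[6] flags=1010 LT?T → r1=0x68
[7] flags=0010 → (cmp)
[8] flags=0010 LT?F → skip
[9] flags=0010 HI?T → r5=0x64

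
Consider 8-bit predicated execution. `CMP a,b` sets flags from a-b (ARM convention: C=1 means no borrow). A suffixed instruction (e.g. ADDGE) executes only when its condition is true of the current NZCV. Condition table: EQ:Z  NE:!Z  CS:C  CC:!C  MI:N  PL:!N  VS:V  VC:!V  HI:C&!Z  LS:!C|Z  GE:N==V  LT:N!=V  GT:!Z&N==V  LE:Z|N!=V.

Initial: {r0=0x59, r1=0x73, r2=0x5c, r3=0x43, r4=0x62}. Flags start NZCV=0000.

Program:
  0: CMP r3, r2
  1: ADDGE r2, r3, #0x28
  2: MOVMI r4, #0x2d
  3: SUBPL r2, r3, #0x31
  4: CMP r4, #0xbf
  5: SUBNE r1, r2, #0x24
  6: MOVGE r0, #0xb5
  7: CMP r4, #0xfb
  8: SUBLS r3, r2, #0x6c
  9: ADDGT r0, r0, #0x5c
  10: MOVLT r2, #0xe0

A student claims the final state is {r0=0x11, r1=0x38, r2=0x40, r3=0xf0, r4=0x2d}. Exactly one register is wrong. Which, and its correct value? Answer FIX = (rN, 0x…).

FIX = (r2, 0x5c)

[0] flags=1000 → (cmp)
[1] flags=1000 GE?F → skip
[2] flags=1000 MI?T → r4=0x2d
[3] flags=1000 PL?F → skip
[4] flags=0000 → (cmp)
[5] flags=0000 NE?T → r1=0x38
[6] flags=0000 GE?T → r0=0xb5
[7] flags=0000 → (cmp)
[8] flags=0000 LS?T → r3=0xf0
[9] flags=0000 GT?T → r0=0x11
[10] flags=0000 LT?F → skip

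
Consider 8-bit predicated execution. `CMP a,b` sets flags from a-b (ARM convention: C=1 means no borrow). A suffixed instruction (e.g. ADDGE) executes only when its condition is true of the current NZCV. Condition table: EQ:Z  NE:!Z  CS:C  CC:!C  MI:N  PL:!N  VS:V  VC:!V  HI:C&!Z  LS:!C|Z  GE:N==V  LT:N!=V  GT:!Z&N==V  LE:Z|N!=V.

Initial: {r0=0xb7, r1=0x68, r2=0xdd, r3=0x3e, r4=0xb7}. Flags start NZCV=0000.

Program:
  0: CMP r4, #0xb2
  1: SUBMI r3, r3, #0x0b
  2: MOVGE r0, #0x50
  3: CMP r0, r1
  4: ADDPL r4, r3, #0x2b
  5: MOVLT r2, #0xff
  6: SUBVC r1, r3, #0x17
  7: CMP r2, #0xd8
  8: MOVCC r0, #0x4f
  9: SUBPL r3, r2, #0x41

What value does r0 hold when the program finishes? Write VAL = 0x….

VAL = 0x50

[0] flags=0010 → (cmp)
[1] flags=0010 MI?F → skip
[2] flags=0010 GE?T → r0=0x50
[3] flags=1000 → (cmp)
[4] flags=1000 PL?F → skip
[5] flags=1000 LT?T → r2=0xff
[6] flags=1000 VC?T → r1=0x27
[7] flags=0010 → (cmp)
[8] flags=0010 CC?F → skip
[9] flags=0010 PL?T → r3=0xbe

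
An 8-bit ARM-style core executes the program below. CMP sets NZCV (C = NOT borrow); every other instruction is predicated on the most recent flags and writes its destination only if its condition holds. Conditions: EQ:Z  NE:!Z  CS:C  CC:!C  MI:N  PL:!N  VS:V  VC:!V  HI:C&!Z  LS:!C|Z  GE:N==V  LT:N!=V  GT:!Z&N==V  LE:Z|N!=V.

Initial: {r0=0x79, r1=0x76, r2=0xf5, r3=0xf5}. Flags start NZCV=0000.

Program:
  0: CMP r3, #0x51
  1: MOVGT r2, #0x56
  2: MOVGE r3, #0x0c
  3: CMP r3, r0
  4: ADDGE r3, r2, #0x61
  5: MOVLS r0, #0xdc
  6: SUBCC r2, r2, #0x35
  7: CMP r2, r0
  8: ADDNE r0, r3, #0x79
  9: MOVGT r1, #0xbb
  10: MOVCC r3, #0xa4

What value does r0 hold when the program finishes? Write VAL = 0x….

VAL = 0x6e

0: ✓ CMP  NZCV=1010
1: · MOVGT
2: · MOVGE
3: ✓ CMP  NZCV=0011
4: · ADDGE
5: · MOVLS
6: · SUBCC
7: ✓ CMP  NZCV=0011
8: ✓ ADDNE  r0←0x6e
9: · MOVGT
10: · MOVCC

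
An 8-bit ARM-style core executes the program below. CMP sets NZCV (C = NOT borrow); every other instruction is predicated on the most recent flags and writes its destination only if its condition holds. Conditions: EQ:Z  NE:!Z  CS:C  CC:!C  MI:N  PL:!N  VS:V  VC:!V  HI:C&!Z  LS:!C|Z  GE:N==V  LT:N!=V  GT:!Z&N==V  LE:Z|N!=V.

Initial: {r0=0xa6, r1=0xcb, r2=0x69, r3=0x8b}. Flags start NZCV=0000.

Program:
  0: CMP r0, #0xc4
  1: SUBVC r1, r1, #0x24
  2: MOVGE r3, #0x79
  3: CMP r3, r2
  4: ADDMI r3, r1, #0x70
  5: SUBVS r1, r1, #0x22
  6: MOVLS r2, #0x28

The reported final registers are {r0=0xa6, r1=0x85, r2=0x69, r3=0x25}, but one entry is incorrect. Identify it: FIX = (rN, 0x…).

0: ✓ CMP  NZCV=1000
1: ✓ SUBVC  r1←0xa7
2: · MOVGE
3: ✓ CMP  NZCV=0011
4: · ADDMI
5: ✓ SUBVS  r1←0x85
6: · MOVLS

FIX = (r3, 0x8b)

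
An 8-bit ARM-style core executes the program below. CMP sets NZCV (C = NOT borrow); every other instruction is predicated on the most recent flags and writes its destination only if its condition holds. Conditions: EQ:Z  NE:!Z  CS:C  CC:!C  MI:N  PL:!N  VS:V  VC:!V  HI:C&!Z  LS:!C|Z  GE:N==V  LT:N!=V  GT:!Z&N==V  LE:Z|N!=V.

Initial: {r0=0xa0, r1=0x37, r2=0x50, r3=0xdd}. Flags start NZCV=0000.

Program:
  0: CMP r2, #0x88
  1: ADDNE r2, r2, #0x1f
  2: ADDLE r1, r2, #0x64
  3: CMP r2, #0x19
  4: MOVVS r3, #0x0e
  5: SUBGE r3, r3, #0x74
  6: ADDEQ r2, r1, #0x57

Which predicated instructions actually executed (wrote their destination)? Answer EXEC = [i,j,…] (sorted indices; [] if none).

EXEC = [1,5]

0: ✓ CMP  NZCV=1001
1: ✓ ADDNE  r2←0x6f
2: · ADDLE
3: ✓ CMP  NZCV=0010
4: · MOVVS
5: ✓ SUBGE  r3←0x69
6: · ADDEQ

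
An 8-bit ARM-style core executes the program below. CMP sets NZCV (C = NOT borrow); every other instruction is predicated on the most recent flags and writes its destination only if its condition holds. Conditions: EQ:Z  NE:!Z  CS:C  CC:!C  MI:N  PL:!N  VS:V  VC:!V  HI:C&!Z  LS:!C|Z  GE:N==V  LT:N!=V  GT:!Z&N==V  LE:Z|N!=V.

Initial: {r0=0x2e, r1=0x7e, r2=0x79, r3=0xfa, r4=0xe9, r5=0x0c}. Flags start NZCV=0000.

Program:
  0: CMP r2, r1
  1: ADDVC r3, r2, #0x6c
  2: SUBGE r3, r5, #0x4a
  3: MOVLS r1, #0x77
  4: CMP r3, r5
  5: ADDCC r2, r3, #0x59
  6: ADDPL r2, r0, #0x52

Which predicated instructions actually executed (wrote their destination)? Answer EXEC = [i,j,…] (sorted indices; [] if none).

[0] flags=1000 → (cmp)
[1] flags=1000 VC?T → r3=0xe5
[2] flags=1000 GE?F → skip
[3] flags=1000 LS?T → r1=0x77
[4] flags=1010 → (cmp)
[5] flags=1010 CC?F → skip
[6] flags=1010 PL?F → skip

EXEC = [1,3]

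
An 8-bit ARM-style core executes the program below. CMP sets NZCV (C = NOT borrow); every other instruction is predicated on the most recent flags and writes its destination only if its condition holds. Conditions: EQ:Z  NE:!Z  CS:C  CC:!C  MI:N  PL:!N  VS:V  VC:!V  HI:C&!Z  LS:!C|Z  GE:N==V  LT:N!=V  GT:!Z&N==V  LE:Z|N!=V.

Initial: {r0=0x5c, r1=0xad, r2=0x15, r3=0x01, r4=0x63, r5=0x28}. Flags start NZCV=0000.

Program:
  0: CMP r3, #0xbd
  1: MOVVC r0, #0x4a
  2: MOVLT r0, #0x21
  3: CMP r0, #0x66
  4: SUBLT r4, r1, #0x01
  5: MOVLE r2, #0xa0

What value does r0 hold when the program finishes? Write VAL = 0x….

VAL = 0x4a

[0] flags=0000 → (cmp)
[1] flags=0000 VC?T → r0=0x4a
[2] flags=0000 LT?F → skip
[3] flags=1000 → (cmp)
[4] flags=1000 LT?T → r4=0xac
[5] flags=1000 LE?T → r2=0xa0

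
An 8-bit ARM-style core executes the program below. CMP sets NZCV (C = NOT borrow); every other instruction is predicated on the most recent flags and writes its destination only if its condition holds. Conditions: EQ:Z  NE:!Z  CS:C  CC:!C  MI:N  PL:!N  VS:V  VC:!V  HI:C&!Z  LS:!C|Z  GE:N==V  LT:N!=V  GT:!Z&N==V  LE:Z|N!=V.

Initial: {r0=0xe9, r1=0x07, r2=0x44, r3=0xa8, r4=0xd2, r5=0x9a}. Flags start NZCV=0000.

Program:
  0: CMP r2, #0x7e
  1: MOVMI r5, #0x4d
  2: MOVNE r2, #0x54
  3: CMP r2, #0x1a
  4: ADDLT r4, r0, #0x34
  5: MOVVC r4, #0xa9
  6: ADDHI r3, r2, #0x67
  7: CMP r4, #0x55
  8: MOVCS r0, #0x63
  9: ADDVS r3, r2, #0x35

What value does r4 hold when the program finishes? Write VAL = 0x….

VAL = 0xa9

[0] flags=1000 → (cmp)
[1] flags=1000 MI?T → r5=0x4d
[2] flags=1000 NE?T → r2=0x54
[3] flags=0010 → (cmp)
[4] flags=0010 LT?F → skip
[5] flags=0010 VC?T → r4=0xa9
[6] flags=0010 HI?T → r3=0xbb
[7] flags=0011 → (cmp)
[8] flags=0011 CS?T → r0=0x63
[9] flags=0011 VS?T → r3=0x89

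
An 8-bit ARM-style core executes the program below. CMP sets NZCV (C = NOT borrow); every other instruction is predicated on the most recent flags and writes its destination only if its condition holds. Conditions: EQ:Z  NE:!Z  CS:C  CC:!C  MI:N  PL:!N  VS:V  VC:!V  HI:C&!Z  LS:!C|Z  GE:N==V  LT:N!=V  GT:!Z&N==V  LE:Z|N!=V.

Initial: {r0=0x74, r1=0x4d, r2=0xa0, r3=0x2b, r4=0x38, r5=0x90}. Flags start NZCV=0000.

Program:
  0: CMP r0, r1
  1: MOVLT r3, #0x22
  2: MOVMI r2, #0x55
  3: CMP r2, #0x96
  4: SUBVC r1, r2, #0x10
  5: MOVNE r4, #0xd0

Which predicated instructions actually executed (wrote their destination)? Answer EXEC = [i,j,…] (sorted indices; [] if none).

[0] flags=0010 → (cmp)
[1] flags=0010 LT?F → skip
[2] flags=0010 MI?F → skip
[3] flags=0010 → (cmp)
[4] flags=0010 VC?T → r1=0x90
[5] flags=0010 NE?T → r4=0xd0

EXEC = [4,5]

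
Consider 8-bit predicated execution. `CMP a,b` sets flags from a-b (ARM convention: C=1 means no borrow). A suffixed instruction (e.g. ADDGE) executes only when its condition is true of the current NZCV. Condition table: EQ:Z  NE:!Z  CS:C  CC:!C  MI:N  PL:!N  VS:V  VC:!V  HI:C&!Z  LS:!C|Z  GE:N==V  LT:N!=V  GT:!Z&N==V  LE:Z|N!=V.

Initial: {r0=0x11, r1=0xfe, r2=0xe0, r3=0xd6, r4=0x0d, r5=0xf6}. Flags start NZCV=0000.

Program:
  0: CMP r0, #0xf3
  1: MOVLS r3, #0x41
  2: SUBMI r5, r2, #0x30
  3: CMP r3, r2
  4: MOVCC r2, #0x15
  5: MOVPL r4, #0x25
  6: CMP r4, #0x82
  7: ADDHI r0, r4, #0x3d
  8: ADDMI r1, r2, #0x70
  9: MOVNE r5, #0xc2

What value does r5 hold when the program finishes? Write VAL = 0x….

VAL = 0xc2

[0] flags=0000 → (cmp)
[1] flags=0000 LS?T → r3=0x41
[2] flags=0000 MI?F → skip
[3] flags=0000 → (cmp)
[4] flags=0000 CC?T → r2=0x15
[5] flags=0000 PL?T → r4=0x25
[6] flags=1001 → (cmp)
[7] flags=1001 HI?F → skip
[8] flags=1001 MI?T → r1=0x85
[9] flags=1001 NE?T → r5=0xc2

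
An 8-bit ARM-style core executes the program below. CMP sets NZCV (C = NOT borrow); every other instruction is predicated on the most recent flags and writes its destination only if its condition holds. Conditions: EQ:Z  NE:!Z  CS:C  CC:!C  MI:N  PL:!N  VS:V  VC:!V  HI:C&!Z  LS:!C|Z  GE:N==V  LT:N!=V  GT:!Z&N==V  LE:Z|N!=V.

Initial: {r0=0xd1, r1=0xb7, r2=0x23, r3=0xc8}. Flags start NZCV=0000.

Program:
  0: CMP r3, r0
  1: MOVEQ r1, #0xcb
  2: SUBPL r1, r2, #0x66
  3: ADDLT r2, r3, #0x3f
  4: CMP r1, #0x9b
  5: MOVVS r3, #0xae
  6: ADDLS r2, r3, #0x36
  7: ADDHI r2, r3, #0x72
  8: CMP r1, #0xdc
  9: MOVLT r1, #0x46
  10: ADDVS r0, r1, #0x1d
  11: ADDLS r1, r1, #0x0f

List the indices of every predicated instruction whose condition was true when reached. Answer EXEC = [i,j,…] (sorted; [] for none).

EXEC = [3,7,9,11]

0: ✓ CMP  NZCV=1000
1: · MOVEQ
2: · SUBPL
3: ✓ ADDLT  r2←0x07
4: ✓ CMP  NZCV=0010
5: · MOVVS
6: · ADDLS
7: ✓ ADDHI  r2←0x3a
8: ✓ CMP  NZCV=1000
9: ✓ MOVLT  r1←0x46
10: · ADDVS
11: ✓ ADDLS  r1←0x55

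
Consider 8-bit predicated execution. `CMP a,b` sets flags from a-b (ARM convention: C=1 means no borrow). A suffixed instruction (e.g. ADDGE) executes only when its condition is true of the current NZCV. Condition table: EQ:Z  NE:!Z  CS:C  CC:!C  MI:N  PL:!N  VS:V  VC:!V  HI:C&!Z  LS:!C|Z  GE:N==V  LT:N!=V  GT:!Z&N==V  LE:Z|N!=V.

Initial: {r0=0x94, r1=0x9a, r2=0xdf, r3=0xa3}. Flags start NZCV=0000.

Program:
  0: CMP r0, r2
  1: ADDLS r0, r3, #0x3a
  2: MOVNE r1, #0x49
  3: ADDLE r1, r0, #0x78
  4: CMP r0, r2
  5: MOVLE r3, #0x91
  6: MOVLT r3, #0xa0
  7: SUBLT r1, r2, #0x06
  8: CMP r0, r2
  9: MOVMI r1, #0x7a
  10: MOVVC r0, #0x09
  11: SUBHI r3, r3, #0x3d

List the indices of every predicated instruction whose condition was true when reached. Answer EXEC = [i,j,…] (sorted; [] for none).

EXEC = [1,2,3,5,6,7,9,10]

[0] flags=1000 → (cmp)
[1] flags=1000 LS?T → r0=0xdd
[2] flags=1000 NE?T → r1=0x49
[3] flags=1000 LE?T → r1=0x55
[4] flags=1000 → (cmp)
[5] flags=1000 LE?T → r3=0x91
[6] flags=1000 LT?T → r3=0xa0
[7] flags=1000 LT?T → r1=0xd9
[8] flags=1000 → (cmp)
[9] flags=1000 MI?T → r1=0x7a
[10] flags=1000 VC?T → r0=0x09
[11] flags=1000 HI?F → skip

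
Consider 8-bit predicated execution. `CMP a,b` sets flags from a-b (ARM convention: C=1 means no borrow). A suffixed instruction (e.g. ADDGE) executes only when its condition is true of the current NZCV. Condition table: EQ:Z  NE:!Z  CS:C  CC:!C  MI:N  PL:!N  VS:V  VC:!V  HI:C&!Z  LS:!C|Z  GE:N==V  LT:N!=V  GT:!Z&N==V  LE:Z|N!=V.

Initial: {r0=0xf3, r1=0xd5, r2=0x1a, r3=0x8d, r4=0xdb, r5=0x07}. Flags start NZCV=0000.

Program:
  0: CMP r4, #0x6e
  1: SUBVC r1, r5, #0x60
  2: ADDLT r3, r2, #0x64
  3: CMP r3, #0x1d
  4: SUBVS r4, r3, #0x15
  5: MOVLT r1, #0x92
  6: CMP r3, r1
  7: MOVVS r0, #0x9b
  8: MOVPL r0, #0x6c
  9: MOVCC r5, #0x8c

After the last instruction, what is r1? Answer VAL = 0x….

VAL = 0xd5

0: ✓ CMP  NZCV=0011
1: · SUBVC
2: ✓ ADDLT  r3←0x7e
3: ✓ CMP  NZCV=0010
4: · SUBVS
5: · MOVLT
6: ✓ CMP  NZCV=1001
7: ✓ MOVVS  r0←0x9b
8: · MOVPL
9: ✓ MOVCC  r5←0x8c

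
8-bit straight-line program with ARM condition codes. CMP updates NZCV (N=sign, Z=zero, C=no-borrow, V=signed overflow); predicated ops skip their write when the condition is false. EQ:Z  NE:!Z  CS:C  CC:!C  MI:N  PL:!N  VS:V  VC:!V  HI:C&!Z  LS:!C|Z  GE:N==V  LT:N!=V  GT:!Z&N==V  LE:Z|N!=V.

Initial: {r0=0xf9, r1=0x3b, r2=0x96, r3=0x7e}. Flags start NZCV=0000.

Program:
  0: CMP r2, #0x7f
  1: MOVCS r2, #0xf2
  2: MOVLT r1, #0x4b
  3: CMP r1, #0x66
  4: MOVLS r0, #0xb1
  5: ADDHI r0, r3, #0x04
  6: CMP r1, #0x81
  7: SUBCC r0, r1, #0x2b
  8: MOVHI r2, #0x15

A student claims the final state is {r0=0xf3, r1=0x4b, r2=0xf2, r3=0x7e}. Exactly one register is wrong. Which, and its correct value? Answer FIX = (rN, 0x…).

FIX = (r0, 0x20)

0: ✓ CMP  NZCV=0011
1: ✓ MOVCS  r2←0xf2
2: ✓ MOVLT  r1←0x4b
3: ✓ CMP  NZCV=1000
4: ✓ MOVLS  r0←0xb1
5: · ADDHI
6: ✓ CMP  NZCV=1001
7: ✓ SUBCC  r0←0x20
8: · MOVHI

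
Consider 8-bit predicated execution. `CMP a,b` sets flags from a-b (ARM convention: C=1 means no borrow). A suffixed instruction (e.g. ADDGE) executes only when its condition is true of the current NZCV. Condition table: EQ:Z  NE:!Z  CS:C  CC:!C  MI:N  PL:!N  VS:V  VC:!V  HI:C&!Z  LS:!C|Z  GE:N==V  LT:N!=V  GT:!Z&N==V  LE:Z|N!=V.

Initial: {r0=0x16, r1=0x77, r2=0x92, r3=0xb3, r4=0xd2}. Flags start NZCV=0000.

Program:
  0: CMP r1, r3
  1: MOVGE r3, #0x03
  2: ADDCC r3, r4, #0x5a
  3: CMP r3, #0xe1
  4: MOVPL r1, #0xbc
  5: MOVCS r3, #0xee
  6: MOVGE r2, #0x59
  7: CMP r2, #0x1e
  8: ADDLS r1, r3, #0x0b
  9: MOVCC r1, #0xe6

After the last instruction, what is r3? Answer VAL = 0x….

VAL = 0x2c

0: ✓ CMP  NZCV=1001
1: ✓ MOVGE  r3←0x03
2: ✓ ADDCC  r3←0x2c
3: ✓ CMP  NZCV=0000
4: ✓ MOVPL  r1←0xbc
5: · MOVCS
6: ✓ MOVGE  r2←0x59
7: ✓ CMP  NZCV=0010
8: · ADDLS
9: · MOVCC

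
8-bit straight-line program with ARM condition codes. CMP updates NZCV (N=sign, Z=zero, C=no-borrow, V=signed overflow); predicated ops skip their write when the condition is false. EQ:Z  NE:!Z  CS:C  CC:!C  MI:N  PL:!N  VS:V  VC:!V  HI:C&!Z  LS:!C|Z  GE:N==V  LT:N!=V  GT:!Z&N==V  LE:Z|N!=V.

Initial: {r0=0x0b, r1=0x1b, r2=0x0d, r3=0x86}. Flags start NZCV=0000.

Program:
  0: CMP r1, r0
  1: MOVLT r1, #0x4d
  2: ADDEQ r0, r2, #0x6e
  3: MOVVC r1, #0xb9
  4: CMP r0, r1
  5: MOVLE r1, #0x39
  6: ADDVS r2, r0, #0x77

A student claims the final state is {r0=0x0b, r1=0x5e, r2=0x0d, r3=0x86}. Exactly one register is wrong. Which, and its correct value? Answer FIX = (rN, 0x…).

FIX = (r1, 0xb9)

0: ✓ CMP  NZCV=0010
1: · MOVLT
2: · ADDEQ
3: ✓ MOVVC  r1←0xb9
4: ✓ CMP  NZCV=0000
5: · MOVLE
6: · ADDVS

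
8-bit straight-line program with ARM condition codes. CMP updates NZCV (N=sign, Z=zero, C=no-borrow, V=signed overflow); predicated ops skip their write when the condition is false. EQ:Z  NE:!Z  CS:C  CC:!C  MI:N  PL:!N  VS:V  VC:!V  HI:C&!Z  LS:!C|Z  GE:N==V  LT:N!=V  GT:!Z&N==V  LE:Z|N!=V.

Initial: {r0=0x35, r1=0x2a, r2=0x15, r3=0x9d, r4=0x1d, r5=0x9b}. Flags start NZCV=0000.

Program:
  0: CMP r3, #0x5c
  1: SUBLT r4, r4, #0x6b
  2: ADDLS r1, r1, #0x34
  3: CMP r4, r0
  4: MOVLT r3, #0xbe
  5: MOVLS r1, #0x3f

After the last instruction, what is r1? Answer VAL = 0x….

0: ✓ CMP  NZCV=0011
1: ✓ SUBLT  r4←0xb2
2: · ADDLS
3: ✓ CMP  NZCV=0011
4: ✓ MOVLT  r3←0xbe
5: · MOVLS

VAL = 0x2a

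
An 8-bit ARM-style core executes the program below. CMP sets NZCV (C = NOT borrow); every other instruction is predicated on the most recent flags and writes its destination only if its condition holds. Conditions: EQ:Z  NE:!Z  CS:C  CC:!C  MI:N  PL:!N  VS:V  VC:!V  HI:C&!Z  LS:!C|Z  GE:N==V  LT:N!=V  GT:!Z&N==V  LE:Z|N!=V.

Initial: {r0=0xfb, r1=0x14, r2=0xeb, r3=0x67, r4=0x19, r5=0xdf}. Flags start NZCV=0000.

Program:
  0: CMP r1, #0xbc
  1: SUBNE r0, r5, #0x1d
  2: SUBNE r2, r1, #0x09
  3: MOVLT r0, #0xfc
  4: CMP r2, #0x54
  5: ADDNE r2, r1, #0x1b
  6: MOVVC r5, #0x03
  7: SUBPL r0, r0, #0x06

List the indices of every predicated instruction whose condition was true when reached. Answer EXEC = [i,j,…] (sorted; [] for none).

[0] flags=0000 → (cmp)
[1] flags=0000 NE?T → r0=0xc2
[2] flags=0000 NE?T → r2=0x0b
[3] flags=0000 LT?F → skip
[4] flags=1000 → (cmp)
[5] flags=1000 NE?T → r2=0x2f
[6] flags=1000 VC?T → r5=0x03
[7] flags=1000 PL?F → skip

EXEC = [1,2,5,6]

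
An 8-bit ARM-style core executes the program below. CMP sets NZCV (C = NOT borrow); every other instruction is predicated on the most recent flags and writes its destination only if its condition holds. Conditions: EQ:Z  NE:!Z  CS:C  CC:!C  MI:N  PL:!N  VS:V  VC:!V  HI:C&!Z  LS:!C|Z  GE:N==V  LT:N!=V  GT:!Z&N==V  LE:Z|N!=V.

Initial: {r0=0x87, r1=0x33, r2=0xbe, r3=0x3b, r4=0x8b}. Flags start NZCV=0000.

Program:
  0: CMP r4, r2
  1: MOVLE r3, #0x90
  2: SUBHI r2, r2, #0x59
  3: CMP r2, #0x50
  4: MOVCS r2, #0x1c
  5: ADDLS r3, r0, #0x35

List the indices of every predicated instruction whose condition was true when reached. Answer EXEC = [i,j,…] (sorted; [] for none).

0: ✓ CMP  NZCV=1000
1: ✓ MOVLE  r3←0x90
2: · SUBHI
3: ✓ CMP  NZCV=0011
4: ✓ MOVCS  r2←0x1c
5: · ADDLS

EXEC = [1,4]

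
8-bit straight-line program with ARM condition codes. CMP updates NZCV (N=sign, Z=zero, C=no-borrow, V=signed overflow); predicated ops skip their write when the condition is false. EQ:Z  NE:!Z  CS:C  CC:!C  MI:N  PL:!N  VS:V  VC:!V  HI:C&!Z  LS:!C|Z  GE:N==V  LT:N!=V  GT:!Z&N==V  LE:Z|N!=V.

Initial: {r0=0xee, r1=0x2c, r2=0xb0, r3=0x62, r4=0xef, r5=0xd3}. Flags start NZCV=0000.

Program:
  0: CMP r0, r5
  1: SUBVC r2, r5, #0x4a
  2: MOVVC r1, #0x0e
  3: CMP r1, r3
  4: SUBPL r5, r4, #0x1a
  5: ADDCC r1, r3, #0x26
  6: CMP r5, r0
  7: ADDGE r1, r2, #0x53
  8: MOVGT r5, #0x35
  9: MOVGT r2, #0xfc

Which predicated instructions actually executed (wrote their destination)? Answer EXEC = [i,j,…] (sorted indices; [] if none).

[0] flags=0010 → (cmp)
[1] flags=0010 VC?T → r2=0x89
[2] flags=0010 VC?T → r1=0x0e
[3] flags=1000 → (cmp)
[4] flags=1000 PL?F → skip
[5] flags=1000 CC?T → r1=0x88
[6] flags=1000 → (cmp)
[7] flags=1000 GE?F → skip
[8] flags=1000 GT?F → skip
[9] flags=1000 GT?F → skip

EXEC = [1,2,5]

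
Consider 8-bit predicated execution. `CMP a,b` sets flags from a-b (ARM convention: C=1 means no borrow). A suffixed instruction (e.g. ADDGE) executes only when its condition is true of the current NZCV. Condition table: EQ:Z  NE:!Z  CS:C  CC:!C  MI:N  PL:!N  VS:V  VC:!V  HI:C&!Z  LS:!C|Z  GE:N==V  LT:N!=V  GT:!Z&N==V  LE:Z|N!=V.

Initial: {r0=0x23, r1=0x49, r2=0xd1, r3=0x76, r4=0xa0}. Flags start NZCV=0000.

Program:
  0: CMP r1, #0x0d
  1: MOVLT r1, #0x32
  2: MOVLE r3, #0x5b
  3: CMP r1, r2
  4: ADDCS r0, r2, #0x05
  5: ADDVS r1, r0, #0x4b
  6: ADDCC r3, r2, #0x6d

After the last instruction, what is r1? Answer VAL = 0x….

VAL = 0x49

0: ✓ CMP  NZCV=0010
1: · MOVLT
2: · MOVLE
3: ✓ CMP  NZCV=0000
4: · ADDCS
5: · ADDVS
6: ✓ ADDCC  r3←0x3e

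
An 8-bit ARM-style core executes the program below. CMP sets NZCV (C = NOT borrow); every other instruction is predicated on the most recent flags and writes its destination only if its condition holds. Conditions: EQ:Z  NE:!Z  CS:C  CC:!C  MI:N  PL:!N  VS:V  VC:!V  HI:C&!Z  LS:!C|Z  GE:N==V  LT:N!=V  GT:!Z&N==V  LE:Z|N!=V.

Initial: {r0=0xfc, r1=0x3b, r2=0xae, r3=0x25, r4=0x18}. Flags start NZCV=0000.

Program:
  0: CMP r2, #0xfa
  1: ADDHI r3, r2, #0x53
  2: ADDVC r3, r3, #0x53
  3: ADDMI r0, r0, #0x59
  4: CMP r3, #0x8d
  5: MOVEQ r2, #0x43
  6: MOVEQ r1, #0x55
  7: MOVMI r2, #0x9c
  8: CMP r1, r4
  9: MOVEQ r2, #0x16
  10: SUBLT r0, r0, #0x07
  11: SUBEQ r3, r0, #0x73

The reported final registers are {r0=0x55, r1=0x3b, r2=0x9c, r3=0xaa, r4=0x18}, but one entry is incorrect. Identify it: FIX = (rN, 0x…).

0: ✓ CMP  NZCV=1000
1: · ADDHI
2: ✓ ADDVC  r3←0x78
3: ✓ ADDMI  r0←0x55
4: ✓ CMP  NZCV=1001
5: · MOVEQ
6: · MOVEQ
7: ✓ MOVMI  r2←0x9c
8: ✓ CMP  NZCV=0010
9: · MOVEQ
10: · SUBLT
11: · SUBEQ

FIX = (r3, 0x78)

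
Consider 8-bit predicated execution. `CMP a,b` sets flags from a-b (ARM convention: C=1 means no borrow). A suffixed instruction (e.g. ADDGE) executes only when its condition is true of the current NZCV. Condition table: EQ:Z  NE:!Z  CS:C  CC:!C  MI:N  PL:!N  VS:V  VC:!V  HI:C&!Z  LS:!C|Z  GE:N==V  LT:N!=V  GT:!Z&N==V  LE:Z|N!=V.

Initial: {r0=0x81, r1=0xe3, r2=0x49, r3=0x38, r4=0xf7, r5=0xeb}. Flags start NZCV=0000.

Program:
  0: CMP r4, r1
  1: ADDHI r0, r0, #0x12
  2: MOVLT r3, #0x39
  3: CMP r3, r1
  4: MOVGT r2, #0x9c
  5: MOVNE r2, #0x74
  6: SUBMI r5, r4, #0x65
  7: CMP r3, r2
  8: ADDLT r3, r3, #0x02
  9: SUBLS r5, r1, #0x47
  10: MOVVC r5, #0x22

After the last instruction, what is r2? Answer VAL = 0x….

VAL = 0x74

[0] flags=0010 → (cmp)
[1] flags=0010 HI?T → r0=0x93
[2] flags=0010 LT?F → skip
[3] flags=0000 → (cmp)
[4] flags=0000 GT?T → r2=0x9c
[5] flags=0000 NE?T → r2=0x74
[6] flags=0000 MI?F → skip
[7] flags=1000 → (cmp)
[8] flags=1000 LT?T → r3=0x3a
[9] flags=1000 LS?T → r5=0x9c
[10] flags=1000 VC?T → r5=0x22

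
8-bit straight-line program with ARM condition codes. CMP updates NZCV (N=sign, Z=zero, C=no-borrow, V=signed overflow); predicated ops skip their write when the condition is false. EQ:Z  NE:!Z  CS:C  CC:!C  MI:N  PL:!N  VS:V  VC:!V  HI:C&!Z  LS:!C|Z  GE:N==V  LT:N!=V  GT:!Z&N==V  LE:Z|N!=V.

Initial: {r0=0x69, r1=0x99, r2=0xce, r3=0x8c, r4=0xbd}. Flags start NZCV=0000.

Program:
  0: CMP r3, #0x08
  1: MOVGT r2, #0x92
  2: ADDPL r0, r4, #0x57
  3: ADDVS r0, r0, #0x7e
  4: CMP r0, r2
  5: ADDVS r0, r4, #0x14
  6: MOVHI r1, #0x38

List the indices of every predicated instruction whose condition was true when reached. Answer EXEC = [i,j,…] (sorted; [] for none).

[0] flags=1010 → (cmp)
[1] flags=1010 GT?F → skip
[2] flags=1010 PL?F → skip
[3] flags=1010 VS?F → skip
[4] flags=1001 → (cmp)
[5] flags=1001 VS?T → r0=0xd1
[6] flags=1001 HI?F → skip

EXEC = [5]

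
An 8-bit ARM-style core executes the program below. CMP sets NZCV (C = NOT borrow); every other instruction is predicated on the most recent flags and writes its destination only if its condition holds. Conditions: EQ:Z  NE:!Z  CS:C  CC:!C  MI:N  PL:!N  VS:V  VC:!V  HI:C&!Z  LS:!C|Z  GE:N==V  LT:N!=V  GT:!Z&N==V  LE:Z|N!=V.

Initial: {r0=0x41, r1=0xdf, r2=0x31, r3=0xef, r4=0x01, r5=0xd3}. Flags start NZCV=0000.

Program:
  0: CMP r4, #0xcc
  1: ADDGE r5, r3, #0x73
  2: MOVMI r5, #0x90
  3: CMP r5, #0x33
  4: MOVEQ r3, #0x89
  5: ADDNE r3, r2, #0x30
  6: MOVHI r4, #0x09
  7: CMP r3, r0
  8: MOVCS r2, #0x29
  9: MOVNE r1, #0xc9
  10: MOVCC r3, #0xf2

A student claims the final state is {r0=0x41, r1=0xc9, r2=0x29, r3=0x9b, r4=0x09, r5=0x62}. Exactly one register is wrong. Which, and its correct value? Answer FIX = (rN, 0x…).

[0] flags=0000 → (cmp)
[1] flags=0000 GE?T → r5=0x62
[2] flags=0000 MI?F → skip
[3] flags=0010 → (cmp)
[4] flags=0010 EQ?F → skip
[5] flags=0010 NE?T → r3=0x61
[6] flags=0010 HI?T → r4=0x09
[7] flags=0010 → (cmp)
[8] flags=0010 CS?T → r2=0x29
[9] flags=0010 NE?T → r1=0xc9
[10] flags=0010 CC?F → skip

FIX = (r3, 0x61)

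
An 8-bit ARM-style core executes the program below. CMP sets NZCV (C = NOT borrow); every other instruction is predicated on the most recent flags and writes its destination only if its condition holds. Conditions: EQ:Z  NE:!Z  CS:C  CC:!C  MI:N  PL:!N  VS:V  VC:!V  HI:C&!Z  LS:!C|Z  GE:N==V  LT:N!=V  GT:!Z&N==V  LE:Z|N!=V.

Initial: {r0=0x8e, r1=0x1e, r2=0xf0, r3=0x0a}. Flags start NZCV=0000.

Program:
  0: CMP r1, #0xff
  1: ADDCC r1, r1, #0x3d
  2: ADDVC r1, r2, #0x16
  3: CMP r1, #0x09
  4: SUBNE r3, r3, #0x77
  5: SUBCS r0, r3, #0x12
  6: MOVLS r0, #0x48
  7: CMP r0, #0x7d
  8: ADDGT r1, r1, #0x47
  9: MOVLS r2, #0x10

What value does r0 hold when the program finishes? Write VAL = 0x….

[0] flags=0000 → (cmp)
[1] flags=0000 CC?T → r1=0x5b
[2] flags=0000 VC?T → r1=0x06
[3] flags=1000 → (cmp)
[4] flags=1000 NE?T → r3=0x93
[5] flags=1000 CS?F → skip
[6] flags=1000 LS?T → r0=0x48
[7] flags=1000 → (cmp)
[8] flags=1000 GT?F → skip
[9] flags=1000 LS?T → r2=0x10

VAL = 0x48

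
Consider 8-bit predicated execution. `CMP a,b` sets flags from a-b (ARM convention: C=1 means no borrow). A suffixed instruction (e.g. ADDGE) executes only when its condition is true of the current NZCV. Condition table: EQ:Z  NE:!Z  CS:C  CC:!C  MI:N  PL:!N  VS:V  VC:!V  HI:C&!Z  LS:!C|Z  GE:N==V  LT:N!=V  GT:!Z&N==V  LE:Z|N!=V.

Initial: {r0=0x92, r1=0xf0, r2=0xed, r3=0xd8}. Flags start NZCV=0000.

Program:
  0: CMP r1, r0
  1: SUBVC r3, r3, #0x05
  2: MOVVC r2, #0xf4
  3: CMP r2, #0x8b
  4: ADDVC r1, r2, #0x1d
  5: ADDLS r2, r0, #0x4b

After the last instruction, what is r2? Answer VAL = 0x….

VAL = 0xf4

[0] flags=0010 → (cmp)
[1] flags=0010 VC?T → r3=0xd3
[2] flags=0010 VC?T → r2=0xf4
[3] flags=0010 → (cmp)
[4] flags=0010 VC?T → r1=0x11
[5] flags=0010 LS?F → skip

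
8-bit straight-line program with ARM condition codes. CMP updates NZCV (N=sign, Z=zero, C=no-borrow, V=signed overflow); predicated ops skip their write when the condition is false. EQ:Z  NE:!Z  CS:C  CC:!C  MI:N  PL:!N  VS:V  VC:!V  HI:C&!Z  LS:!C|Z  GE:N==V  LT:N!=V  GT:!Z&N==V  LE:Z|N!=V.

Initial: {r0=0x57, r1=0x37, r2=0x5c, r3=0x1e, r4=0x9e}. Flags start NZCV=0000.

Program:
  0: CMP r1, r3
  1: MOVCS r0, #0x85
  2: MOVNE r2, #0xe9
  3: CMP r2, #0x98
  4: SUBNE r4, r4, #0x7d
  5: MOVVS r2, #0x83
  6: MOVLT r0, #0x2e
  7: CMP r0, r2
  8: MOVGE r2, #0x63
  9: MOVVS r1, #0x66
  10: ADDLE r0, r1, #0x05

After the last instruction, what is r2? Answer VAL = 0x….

VAL = 0xe9

[0] flags=0010 → (cmp)
[1] flags=0010 CS?T → r0=0x85
[2] flags=0010 NE?T → r2=0xe9
[3] flags=0010 → (cmp)
[4] flags=0010 NE?T → r4=0x21
[5] flags=0010 VS?F → skip
[6] flags=0010 LT?F → skip
[7] flags=1000 → (cmp)
[8] flags=1000 GE?F → skip
[9] flags=1000 VS?F → skip
[10] flags=1000 LE?T → r0=0x3c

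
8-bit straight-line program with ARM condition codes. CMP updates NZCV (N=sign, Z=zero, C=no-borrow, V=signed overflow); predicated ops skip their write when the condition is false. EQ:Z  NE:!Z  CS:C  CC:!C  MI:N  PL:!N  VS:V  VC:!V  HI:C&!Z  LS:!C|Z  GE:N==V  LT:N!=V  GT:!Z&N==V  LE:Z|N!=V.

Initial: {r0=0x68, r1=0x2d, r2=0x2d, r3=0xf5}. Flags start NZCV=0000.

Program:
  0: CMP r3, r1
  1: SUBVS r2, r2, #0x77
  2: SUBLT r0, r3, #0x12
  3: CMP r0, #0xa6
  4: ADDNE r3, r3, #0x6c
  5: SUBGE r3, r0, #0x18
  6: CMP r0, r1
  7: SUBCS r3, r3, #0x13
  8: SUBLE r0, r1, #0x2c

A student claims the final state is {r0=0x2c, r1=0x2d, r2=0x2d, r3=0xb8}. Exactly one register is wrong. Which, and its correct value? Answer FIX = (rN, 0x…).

FIX = (r0, 0x01)

0: ✓ CMP  NZCV=1010
1: · SUBVS
2: ✓ SUBLT  r0←0xe3
3: ✓ CMP  NZCV=0010
4: ✓ ADDNE  r3←0x61
5: ✓ SUBGE  r3←0xcb
6: ✓ CMP  NZCV=1010
7: ✓ SUBCS  r3←0xb8
8: ✓ SUBLE  r0←0x01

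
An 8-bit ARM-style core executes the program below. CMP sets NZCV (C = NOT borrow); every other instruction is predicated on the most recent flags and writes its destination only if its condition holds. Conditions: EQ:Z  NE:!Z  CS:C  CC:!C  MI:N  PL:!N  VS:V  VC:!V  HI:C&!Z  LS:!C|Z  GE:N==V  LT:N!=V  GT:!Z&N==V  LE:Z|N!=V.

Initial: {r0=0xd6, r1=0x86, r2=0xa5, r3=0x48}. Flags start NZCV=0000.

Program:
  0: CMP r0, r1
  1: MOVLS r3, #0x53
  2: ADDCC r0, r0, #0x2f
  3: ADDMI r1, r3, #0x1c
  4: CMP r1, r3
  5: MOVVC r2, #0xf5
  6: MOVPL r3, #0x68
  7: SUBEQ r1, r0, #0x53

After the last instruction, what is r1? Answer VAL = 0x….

VAL = 0x86

[0] flags=0010 → (cmp)
[1] flags=0010 LS?F → skip
[2] flags=0010 CC?F → skip
[3] flags=0010 MI?F → skip
[4] flags=0011 → (cmp)
[5] flags=0011 VC?F → skip
[6] flags=0011 PL?T → r3=0x68
[7] flags=0011 EQ?F → skip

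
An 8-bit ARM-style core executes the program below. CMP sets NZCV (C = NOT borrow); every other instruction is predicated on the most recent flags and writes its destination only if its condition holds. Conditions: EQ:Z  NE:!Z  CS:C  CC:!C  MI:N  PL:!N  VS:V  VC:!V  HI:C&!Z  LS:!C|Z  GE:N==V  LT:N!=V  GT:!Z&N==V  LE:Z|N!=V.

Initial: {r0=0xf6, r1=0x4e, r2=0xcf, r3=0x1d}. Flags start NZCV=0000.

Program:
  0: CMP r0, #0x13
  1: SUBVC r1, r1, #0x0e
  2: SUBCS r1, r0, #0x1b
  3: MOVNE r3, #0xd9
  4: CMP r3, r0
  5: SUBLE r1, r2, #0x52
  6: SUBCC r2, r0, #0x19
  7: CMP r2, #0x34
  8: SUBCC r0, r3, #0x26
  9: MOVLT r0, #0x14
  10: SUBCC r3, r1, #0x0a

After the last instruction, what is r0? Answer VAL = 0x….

VAL = 0x14

0: ✓ CMP  NZCV=1010
1: ✓ SUBVC  r1←0x40
2: ✓ SUBCS  r1←0xdb
3: ✓ MOVNE  r3←0xd9
4: ✓ CMP  NZCV=1000
5: ✓ SUBLE  r1←0x7d
6: ✓ SUBCC  r2←0xdd
7: ✓ CMP  NZCV=1010
8: · SUBCC
9: ✓ MOVLT  r0←0x14
10: · SUBCC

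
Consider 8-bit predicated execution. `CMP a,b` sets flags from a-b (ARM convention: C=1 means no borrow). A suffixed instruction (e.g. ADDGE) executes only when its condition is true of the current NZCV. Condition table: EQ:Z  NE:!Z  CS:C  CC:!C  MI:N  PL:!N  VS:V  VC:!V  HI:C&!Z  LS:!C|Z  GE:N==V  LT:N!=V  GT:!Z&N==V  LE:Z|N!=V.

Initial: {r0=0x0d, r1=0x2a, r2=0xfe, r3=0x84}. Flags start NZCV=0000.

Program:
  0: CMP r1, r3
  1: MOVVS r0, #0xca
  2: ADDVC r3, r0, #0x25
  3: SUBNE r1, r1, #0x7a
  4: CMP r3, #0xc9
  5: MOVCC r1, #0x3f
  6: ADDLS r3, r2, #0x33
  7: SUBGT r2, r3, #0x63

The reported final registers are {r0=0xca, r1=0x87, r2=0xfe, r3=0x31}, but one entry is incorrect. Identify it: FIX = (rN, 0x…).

[0] flags=1001 → (cmp)
[1] flags=1001 VS?T → r0=0xca
[2] flags=1001 VC?F → skip
[3] flags=1001 NE?T → r1=0xb0
[4] flags=1000 → (cmp)
[5] flags=1000 CC?T → r1=0x3f
[6] flags=1000 LS?T → r3=0x31
[7] flags=1000 GT?F → skip

FIX = (r1, 0x3f)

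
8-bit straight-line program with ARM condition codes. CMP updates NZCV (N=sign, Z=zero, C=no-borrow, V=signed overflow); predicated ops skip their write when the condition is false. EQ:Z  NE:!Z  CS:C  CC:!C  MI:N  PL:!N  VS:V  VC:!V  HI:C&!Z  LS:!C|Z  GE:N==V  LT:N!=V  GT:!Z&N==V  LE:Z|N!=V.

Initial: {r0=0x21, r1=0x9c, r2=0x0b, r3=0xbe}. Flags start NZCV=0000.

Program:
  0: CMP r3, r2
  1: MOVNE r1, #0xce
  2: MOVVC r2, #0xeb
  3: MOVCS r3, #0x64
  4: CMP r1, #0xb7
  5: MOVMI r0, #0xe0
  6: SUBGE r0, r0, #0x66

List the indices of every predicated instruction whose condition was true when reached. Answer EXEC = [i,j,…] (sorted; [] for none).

EXEC = [1,2,3,6]

[0] flags=1010 → (cmp)
[1] flags=1010 NE?T → r1=0xce
[2] flags=1010 VC?T → r2=0xeb
[3] flags=1010 CS?T → r3=0x64
[4] flags=0010 → (cmp)
[5] flags=0010 MI?F → skip
[6] flags=0010 GE?T → r0=0xbb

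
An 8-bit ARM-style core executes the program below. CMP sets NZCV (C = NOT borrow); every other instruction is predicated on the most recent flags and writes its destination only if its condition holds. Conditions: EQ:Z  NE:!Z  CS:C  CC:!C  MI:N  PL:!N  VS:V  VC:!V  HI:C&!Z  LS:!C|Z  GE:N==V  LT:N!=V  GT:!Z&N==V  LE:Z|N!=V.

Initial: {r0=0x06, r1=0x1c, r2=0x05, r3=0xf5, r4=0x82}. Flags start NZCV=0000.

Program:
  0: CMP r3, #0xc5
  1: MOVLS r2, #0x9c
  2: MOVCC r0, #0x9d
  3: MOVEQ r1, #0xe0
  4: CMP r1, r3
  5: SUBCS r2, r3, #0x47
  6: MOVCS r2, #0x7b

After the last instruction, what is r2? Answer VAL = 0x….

0: ✓ CMP  NZCV=0010
1: · MOVLS
2: · MOVCC
3: · MOVEQ
4: ✓ CMP  NZCV=0000
5: · SUBCS
6: · MOVCS

VAL = 0x05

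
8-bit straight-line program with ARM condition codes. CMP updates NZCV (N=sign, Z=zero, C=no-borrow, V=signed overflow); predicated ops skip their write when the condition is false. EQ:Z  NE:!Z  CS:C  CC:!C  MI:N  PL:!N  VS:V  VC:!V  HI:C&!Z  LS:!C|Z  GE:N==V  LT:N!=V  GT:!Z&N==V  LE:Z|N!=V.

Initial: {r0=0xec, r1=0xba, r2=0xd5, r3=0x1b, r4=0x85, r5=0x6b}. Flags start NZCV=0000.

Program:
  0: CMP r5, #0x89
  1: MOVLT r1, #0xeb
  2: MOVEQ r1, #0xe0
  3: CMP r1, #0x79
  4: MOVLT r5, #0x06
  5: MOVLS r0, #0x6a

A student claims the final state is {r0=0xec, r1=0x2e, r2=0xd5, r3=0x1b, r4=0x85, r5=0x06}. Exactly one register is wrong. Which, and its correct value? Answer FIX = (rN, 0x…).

FIX = (r1, 0xba)

0: ✓ CMP  NZCV=1001
1: · MOVLT
2: · MOVEQ
3: ✓ CMP  NZCV=0011
4: ✓ MOVLT  r5←0x06
5: · MOVLS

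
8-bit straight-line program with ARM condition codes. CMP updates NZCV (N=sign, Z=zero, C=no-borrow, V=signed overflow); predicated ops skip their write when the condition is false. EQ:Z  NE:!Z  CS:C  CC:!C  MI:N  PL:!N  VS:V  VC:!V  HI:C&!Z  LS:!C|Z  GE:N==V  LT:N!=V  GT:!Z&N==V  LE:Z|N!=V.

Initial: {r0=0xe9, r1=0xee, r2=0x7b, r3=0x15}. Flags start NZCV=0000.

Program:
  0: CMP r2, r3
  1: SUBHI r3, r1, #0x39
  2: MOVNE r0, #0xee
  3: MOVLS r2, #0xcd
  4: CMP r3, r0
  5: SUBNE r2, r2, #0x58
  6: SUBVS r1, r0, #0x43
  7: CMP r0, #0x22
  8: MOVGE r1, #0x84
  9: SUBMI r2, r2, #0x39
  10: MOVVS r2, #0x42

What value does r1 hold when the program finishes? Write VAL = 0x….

0: ✓ CMP  NZCV=0010
1: ✓ SUBHI  r3←0xb5
2: ✓ MOVNE  r0←0xee
3: · MOVLS
4: ✓ CMP  NZCV=1000
5: ✓ SUBNE  r2←0x23
6: · SUBVS
7: ✓ CMP  NZCV=1010
8: · MOVGE
9: ✓ SUBMI  r2←0xea
10: · MOVVS

VAL = 0xee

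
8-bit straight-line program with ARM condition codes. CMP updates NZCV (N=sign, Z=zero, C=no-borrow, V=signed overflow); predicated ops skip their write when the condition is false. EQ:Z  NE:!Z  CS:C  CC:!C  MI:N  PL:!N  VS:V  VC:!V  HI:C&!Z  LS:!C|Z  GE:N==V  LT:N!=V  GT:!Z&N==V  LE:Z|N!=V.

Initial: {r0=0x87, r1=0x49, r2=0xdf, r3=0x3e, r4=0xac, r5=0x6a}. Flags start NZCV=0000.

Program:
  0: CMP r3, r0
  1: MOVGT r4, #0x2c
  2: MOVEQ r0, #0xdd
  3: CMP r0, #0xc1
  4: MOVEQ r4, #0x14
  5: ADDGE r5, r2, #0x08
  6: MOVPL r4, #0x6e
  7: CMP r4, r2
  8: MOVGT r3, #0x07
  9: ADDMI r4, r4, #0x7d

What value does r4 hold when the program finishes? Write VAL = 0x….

0: ✓ CMP  NZCV=1001
1: ✓ MOVGT  r4←0x2c
2: · MOVEQ
3: ✓ CMP  NZCV=1000
4: · MOVEQ
5: · ADDGE
6: · MOVPL
7: ✓ CMP  NZCV=0000
8: ✓ MOVGT  r3←0x07
9: · ADDMI

VAL = 0x2c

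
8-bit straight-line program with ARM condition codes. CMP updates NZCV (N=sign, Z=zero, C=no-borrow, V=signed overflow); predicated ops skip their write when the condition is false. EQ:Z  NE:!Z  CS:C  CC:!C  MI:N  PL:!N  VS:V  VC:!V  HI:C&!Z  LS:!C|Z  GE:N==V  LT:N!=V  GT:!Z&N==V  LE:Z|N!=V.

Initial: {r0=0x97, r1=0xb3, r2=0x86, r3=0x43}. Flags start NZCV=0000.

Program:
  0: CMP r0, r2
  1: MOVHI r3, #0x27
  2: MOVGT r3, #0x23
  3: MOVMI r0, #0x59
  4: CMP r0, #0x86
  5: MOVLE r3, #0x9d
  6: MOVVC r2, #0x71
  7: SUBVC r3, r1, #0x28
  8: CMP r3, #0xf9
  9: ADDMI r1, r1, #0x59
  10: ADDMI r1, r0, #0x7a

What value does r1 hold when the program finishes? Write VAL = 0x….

[0] flags=0010 → (cmp)
[1] flags=0010 HI?T → r3=0x27
[2] flags=0010 GT?T → r3=0x23
[3] flags=0010 MI?F → skip
[4] flags=0010 → (cmp)
[5] flags=0010 LE?F → skip
[6] flags=0010 VC?T → r2=0x71
[7] flags=0010 VC?T → r3=0x8b
[8] flags=1000 → (cmp)
[9] flags=1000 MI?T → r1=0x0c
[10] flags=1000 MI?T → r1=0x11

VAL = 0x11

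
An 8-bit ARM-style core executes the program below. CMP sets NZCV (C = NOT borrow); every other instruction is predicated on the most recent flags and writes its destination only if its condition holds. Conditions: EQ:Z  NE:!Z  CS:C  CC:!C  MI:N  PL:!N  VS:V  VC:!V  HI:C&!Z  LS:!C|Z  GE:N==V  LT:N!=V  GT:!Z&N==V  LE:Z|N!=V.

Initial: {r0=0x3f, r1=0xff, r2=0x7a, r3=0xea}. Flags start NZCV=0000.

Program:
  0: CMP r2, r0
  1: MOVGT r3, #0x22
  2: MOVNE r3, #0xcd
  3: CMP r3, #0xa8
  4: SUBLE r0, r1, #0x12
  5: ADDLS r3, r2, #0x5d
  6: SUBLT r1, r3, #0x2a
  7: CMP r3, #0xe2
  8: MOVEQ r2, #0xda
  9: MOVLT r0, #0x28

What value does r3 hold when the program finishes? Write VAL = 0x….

[0] flags=0010 → (cmp)
[1] flags=0010 GT?T → r3=0x22
[2] flags=0010 NE?T → r3=0xcd
[3] flags=0010 → (cmp)
[4] flags=0010 LE?F → skip
[5] flags=0010 LS?F → skip
[6] flags=0010 LT?F → skip
[7] flags=1000 → (cmp)
[8] flags=1000 EQ?F → skip
[9] flags=1000 LT?T → r0=0x28

VAL = 0xcd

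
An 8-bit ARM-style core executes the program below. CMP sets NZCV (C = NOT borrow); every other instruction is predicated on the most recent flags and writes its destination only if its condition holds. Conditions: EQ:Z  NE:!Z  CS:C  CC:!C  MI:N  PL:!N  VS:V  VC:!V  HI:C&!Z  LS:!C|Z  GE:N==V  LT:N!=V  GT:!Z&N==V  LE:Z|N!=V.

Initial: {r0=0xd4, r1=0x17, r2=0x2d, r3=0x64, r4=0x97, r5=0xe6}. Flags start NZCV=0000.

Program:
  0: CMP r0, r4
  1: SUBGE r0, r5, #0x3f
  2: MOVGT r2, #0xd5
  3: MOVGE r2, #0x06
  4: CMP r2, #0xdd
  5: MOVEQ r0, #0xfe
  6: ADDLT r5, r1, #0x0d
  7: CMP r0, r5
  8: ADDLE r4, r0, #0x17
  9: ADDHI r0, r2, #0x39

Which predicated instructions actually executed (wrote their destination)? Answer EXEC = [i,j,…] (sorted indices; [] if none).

[0] flags=0010 → (cmp)
[1] flags=0010 GE?T → r0=0xa7
[2] flags=0010 GT?T → r2=0xd5
[3] flags=0010 GE?T → r2=0x06
[4] flags=0000 → (cmp)
[5] flags=0000 EQ?F → skip
[6] flags=0000 LT?F → skip
[7] flags=1000 → (cmp)
[8] flags=1000 LE?T → r4=0xbe
[9] flags=1000 HI?F → skip

EXEC = [1,2,3,8]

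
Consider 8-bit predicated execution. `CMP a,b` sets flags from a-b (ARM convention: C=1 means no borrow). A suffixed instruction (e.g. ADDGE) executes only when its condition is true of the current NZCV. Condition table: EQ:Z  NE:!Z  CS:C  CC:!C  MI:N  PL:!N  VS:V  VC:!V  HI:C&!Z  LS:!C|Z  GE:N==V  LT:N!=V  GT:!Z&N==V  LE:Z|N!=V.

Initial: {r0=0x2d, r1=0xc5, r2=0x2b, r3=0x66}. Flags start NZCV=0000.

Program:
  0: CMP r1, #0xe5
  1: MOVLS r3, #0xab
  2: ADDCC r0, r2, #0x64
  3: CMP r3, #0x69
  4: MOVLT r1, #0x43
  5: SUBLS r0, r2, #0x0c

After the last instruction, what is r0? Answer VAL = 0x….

VAL = 0x8f

0: ✓ CMP  NZCV=1000
1: ✓ MOVLS  r3←0xab
2: ✓ ADDCC  r0←0x8f
3: ✓ CMP  NZCV=0011
4: ✓ MOVLT  r1←0x43
5: · SUBLS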